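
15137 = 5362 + 9775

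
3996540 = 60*66609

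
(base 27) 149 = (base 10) 846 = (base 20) 226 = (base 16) 34e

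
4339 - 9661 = -5322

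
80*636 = 50880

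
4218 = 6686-2468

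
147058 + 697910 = 844968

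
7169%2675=1819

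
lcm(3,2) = 6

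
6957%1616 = 493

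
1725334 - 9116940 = -7391606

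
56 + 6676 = 6732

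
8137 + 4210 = 12347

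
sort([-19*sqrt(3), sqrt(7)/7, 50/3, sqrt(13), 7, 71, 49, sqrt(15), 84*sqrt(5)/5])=[-19*sqrt(3), sqrt(7)/7, sqrt(13), sqrt(15), 7, 50/3, 84*sqrt(5)/5, 49, 71]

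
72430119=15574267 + 56855852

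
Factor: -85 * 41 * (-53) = 5^1 * 17^1 * 41^1 * 53^1 = 184705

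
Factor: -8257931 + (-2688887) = -1 * 2^1 * 5473409^1 = -10946818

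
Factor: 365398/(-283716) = -1*2^(-1)*3^(-3)*11^1*17^1*37^(-1)*71^(-1)*977^1 = -182699/141858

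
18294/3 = 6098 = 6098.00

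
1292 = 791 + 501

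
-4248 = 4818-9066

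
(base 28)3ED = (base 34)2D3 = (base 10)2757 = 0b101011000101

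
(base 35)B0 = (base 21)I7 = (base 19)115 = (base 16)181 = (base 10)385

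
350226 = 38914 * 9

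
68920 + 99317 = 168237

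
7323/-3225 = -2441/1075 ≈ -2.27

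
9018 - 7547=1471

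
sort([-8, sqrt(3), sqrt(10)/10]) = [-8, sqrt(10)/10, sqrt(3)]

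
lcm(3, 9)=9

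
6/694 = 3/347 ≈ 0.00865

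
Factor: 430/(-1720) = -1*2^(-2) = -1/4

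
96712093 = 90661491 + 6050602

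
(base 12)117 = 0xa3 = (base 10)163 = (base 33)4v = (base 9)201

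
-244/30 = -122/15 ≈ -8.13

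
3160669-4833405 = -1672736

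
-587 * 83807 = -49194709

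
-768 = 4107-4875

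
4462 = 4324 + 138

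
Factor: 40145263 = 461^1 * 87083^1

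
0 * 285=0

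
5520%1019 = 425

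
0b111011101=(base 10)477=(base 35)dm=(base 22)lf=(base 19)162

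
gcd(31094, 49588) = 14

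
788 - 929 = -141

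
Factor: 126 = 2^1*3^2*7^1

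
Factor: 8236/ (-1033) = -1*2^2*29^1*71^1*1033^ (-1)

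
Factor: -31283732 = -1 * 2^2 * 673^1 * 11621^1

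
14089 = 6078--8011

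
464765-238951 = 225814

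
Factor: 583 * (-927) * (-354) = 2^1 * 3^3 * 11^1 * 53^1 * 59^1 * 103^1 = 191316114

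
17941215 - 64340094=-46398879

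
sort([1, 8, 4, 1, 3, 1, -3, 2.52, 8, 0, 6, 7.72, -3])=[-3, -3, 0, 1, 1, 1, 2.52, 3, 4, 6, 7.72, 8, 8]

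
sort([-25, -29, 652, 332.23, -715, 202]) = [-715, -29, -25, 202, 332.23, 652]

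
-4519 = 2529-7048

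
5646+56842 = 62488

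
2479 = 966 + 1513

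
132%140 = 132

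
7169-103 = 7066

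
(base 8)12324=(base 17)117b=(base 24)964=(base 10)5332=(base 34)4ks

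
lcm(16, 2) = 16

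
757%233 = 58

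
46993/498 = 94 + 181/498 ≈ 94.36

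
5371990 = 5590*961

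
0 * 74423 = 0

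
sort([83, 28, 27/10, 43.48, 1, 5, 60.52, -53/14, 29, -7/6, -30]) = [-30, -53/14, -7/6, 1, 27/10, 5, 28, 29, 43.48, 60.52, 83]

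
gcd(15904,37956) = 4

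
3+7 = 10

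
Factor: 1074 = 2^1*3^1*179^1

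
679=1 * 679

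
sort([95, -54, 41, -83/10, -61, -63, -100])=[-100, -63, -61, -54, -83/10, 41, 95]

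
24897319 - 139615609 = -114718290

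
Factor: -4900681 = -1 * 29^1 * 347^1 * 487^1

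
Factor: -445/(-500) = 2^(-2) * 5^(-2) * 89^1 = 89/100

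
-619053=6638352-7257405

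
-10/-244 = 5/122 ≈ 0.0410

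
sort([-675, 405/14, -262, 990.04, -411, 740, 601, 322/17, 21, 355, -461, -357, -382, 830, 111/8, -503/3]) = [-675, -461, -411, -382, -357, -262, -503/3, 111/8, 322/17, 21, 405/14, 355, 601, 740, 830, 990.04]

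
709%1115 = 709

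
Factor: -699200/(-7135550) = 2^5 * 19^1 * 23^1 * 142711^(-1) = 13984/142711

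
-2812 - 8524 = -11336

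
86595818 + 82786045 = 169381863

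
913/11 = 83 = 83.00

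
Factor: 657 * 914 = 2^1 * 3^2 * 73^1 * 457^1 = 600498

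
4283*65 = 278395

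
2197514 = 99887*22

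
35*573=20055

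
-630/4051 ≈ -0.156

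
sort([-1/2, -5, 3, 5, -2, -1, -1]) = [-5, -2, -1, -1, -1/2, 3, 5]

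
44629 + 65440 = 110069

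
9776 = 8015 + 1761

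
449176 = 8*56147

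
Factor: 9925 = 5^2*397^1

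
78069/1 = 78069 = 78069.00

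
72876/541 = 134 + 382/541 ≈ 134.71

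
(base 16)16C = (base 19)103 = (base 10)364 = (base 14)1C0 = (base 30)C4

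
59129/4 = 14782 + 1/4 = 14782.25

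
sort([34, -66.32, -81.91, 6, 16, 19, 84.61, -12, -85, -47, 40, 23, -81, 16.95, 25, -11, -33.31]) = [-85, -81.91, -81, -66.32, -47, -33.31, -12, -11, 6, 16, 16.95, 19, 23, 25, 34, 40, 84.61]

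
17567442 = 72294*243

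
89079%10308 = 6615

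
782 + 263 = 1045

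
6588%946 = 912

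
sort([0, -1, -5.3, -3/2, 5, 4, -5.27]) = [-5.3, -5.27, -3/2, -1, 0, 4, 5]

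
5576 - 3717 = 1859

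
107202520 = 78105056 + 29097464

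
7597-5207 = 2390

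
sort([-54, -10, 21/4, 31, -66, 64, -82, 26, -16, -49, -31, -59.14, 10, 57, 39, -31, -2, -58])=[-82, -66, -59.14, -58, -54, -49, -31, -31, -16, -10, -2, 21/4, 10, 26, 31, 39, 57, 64]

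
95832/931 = 102 + 870/931 ≈ 102.93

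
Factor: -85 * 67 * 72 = -1 * 2^3 * 3^2 * 5^1 * 17^1 * 67^1 = -410040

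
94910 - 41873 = 53037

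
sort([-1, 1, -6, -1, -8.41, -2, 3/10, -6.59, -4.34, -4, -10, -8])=[-10, -8.41, -8, -6.59, -6, -4.34, -4, -2, -1, -1, 3/10, 1]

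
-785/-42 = 18 + 29/42 ≈ 18.69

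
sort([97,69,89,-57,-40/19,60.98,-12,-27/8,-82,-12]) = [-82,-57,-12,-12,-27/8,-40/19,60.98,69,89,97]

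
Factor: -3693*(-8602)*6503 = 2^1*3^1*7^1*11^1*17^1*23^1*929^1*1231^1 = 206582010558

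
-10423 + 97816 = 87393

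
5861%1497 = 1370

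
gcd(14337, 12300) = 3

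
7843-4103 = 3740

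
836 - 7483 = -6647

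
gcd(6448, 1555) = 1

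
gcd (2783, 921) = 1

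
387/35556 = 129/11852 ≈ 0.0109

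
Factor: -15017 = -1 * 15017^1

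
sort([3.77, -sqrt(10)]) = [-sqrt(10), 3.77]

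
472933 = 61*7753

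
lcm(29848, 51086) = 2656472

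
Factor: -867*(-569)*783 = 3^4*17^2*29^1*569^1 = 386271909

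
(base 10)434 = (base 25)h9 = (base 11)365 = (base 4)12302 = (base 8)662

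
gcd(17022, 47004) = 6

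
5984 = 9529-3545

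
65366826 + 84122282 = 149489108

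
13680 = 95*144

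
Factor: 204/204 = 1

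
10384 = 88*118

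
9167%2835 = 662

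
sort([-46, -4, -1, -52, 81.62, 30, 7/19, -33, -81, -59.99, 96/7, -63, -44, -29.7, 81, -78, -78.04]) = [-81, -78.04, -78, -63, -59.99, -52, -46, -44, -33, -29.7, -4, -1, 7/19, 96/7, 30, 81, 81.62]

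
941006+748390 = 1689396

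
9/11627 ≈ 0.000774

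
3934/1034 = 1967/517 ≈ 3.80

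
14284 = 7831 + 6453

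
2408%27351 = 2408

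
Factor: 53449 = 11^1*43^1*113^1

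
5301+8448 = 13749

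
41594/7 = 5942 = 5942.00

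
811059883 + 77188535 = 888248418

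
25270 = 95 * 266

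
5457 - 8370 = -2913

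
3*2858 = 8574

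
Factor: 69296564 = 2^2 * 43^1 * 73^1 * 5519^1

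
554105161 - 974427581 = -420322420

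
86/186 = 43/93 ≈ 0.462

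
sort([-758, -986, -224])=[-986, -758, -224]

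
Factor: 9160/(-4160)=-1*2^(-3)*13^(-1)*229^1=-229/104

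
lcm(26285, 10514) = 52570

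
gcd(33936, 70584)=24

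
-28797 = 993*(-29)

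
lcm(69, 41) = 2829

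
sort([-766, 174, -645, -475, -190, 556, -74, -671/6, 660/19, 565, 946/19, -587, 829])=[-766, -645, -587, -475, -190, -671/6, -74, 660/19, 946/19, 174, 556, 565, 829]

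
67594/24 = 33797/12 ≈ 2816.42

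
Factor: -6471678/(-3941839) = 2^1*3^1*11^(-1)*367^1*2939^1*358349^(-1) 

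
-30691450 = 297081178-327772628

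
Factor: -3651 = -1*3^1*1217^1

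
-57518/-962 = 59+380/481 ≈ 59.79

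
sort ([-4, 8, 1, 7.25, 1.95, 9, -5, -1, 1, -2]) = [-5, -4, -2, -1, 1, 1, 1.95, 7.25, 8, 9]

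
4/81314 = 2/40657 ≈ 0.0000492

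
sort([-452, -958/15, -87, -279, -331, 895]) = [-452, -331, -279, -87, -958/15, 895]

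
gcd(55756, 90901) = 1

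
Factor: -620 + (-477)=-1 * 1097^1=-1097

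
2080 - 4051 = -1971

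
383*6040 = 2313320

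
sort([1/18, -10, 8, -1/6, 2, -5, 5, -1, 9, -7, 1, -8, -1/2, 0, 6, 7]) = [-10, -8, -7, -5, -1, -1/2, -1/6, 0, 1/18, 1, 2, 5, 6, 7, 8, 9]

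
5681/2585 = 2 + 511/2585 ≈ 2.20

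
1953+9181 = 11134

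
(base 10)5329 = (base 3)21022101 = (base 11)4005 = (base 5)132304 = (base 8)12321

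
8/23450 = 4/11725 ≈ 0.000341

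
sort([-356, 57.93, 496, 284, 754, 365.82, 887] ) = [-356, 57.93, 284, 365.82, 496, 754, 887] 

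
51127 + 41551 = 92678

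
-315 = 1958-2273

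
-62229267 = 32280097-94509364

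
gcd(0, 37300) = 37300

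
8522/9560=4261/4780 ≈ 0.891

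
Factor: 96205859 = 96205859^1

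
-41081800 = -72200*569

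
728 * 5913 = 4304664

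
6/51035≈0.000118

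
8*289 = 2312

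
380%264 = 116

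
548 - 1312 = -764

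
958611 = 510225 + 448386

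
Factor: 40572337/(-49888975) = -1*5^(-2)*13^2*661^(-1)*3019^(-1)*240073^1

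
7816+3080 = 10896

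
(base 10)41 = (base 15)2b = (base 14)2d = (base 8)51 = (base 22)1j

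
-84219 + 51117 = -33102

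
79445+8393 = 87838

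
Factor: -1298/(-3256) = 2^(-2) * 37^(-1) * 59^1 = 59/148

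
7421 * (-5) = -37105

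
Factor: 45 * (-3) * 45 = -1 * 3^5 * 5^2 = -6075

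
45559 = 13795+31764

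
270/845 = 54/169 ≈ 0.320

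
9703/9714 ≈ 0.999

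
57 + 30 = 87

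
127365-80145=47220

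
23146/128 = 11573/64 ≈ 180.83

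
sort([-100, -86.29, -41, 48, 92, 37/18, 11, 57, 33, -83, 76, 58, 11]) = [-100, -86.29, -83, -41, 37/18, 11, 11, 33, 48, 57, 58, 76, 92]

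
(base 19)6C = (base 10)126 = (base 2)1111110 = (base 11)105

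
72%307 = 72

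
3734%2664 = 1070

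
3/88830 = 1/29610≈0.0000338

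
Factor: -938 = -1 * 2^1 * 7^1 * 67^1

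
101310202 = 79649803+21660399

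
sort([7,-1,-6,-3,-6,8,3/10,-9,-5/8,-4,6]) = [-9,-6,-6,-4,-3,-1,-5/8,3/10,6,7,8]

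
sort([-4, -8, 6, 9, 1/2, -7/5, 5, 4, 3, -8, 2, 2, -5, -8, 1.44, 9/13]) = [-8, -8, -8, -5, -4, -7/5, 1/2, 9/13, 1.44, 2, 2, 3, 4, 5, 6, 9]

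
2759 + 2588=5347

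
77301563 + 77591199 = 154892762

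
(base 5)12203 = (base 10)928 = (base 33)s4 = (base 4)32200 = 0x3a0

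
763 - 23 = 740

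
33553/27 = 1242 + 19/27 ≈ 1242.70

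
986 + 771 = 1757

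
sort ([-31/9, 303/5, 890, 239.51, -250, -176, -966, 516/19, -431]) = [-966, -431, -250, -176, -31/9, 516/19, 303/5, 239.51, 890]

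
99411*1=99411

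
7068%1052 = 756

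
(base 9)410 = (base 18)109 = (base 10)333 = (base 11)283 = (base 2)101001101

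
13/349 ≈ 0.0372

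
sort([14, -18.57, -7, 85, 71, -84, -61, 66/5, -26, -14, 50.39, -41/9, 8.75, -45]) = [-84, -61, -45, -26, -18.57, -14, -7, -41/9, 8.75, 66/5, 14, 50.39, 71, 85]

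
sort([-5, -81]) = [-81, -5]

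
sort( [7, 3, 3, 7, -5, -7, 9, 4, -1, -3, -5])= [-7, -5, -5, -3, -1, 3, 3, 4, 7, 7, 9]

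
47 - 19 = 28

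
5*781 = 3905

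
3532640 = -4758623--8291263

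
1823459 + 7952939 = 9776398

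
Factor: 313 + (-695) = -1*2^1*191^1 = -382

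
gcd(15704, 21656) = 8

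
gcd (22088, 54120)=88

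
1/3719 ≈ 0.000269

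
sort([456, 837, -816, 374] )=[-816, 374, 456, 837] 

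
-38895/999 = -38-311/333 ≈ -38.93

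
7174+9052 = 16226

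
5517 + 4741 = 10258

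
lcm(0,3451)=0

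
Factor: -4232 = -1*2^3*23^2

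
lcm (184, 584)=13432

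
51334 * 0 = 0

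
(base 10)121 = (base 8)171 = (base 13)94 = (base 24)51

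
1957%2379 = 1957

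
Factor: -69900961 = -1 * 13^1 * 5376997^1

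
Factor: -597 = -1 * 3^1 * 199^1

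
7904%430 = 164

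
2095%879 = 337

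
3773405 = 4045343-271938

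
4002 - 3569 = 433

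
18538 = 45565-27027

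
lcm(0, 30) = 0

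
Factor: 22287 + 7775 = 2^1*15031^1 = 30062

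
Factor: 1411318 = 2^1 * 311^1 * 2269^1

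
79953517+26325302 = 106278819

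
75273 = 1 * 75273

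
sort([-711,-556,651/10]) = [-711,-556,651/10]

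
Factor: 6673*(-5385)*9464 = -1*2^3*3^1*5^1*7^1*13^2*359^1*6673^1 = -340080369720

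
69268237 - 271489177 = -202220940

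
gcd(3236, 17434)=2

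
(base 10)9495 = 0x2517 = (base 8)22427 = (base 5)300440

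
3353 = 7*479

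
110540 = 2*55270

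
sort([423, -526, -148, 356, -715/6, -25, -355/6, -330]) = [-526, -330, -148, -715/6, -355/6, -25, 356, 423]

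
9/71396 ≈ 0.000126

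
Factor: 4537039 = 13^1*67^1*5209^1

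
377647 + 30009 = 407656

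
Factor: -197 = -1*197^1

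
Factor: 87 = 3^1 * 29^1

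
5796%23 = 0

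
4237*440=1864280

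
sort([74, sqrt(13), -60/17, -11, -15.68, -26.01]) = [-26.01, -15.68, -11, -60/17, sqrt(13), 74]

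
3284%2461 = 823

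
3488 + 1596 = 5084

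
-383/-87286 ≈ 0.00439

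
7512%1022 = 358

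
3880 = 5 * 776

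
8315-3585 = 4730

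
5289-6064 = -775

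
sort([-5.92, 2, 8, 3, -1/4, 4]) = [-5.92, -1/4, 2, 3, 4, 8]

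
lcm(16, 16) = 16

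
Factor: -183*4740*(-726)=2^3*3^3*5^1*11^2*61^1*79^1=629746920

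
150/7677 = 50/2559 ≈ 0.0195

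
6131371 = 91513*67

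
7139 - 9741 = -2602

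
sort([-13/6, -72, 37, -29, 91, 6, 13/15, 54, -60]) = [-72, -60, -29, -13/6, 13/15, 6, 37, 54, 91]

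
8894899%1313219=1015585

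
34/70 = 17/35≈0.486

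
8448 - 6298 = 2150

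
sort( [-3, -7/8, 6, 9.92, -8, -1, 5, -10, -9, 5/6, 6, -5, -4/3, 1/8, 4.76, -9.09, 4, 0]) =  [-10, -9.09, -9, -8, -5, -3, -4/3, -1, -7/8, 0, 1/8, 5/6, 4, 4.76, 5, 6, 6, 9.92]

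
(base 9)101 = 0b1010010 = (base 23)3d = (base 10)82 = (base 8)122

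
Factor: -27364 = -1*2^2*6841^1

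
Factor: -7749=-1*3^3*7^1*41^1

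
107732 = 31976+75756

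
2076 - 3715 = -1639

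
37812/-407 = -92 - 368/407 ≈ -92.90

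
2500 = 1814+686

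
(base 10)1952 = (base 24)398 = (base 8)3640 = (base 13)b72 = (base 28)2dk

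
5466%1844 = 1778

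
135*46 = 6210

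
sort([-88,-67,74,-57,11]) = [-88,-67,-57,11,74]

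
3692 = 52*71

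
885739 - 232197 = 653542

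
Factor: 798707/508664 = 2^(-3) * 7^1 * 73^(-1) * 131^1 = 917/584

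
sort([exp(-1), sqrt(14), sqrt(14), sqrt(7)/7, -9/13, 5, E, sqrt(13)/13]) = [-9/13, sqrt(13)/13, exp(-1), sqrt(7)/7, E, sqrt(14), sqrt(14), 5]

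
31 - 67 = -36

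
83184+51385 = 134569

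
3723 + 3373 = 7096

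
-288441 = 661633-950074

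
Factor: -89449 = -1 * 89449^1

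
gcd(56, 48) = 8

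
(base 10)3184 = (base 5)100214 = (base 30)3g4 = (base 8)6160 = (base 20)7j4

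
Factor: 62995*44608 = 2^6*5^1*17^1*41^1*43^1*293^1 = 2810080960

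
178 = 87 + 91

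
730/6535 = 146/1307 ≈ 0.112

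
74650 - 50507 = 24143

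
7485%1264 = 1165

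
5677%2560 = 557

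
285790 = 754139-468349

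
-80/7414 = -40/3707 ≈ -0.0108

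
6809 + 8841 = 15650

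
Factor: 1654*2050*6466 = 2^3*5^2*41^1*53^1*61^1*827^1 = 21924266200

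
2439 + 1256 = 3695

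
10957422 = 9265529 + 1691893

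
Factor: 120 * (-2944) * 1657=-1 * 2^10 * 3^1 * 5^1 * 23^1 * 1657^1=-585384960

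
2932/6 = 1466/3≈488.67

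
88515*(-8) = -708120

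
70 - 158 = -88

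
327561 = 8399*39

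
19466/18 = 9733/9 ≈ 1081.44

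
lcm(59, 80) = 4720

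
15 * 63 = 945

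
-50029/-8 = 6253 + 5/8 ≈ 6253.63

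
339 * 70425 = 23874075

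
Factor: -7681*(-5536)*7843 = 2^5*11^1*23^1*31^1*173^1*7681^1 = 333500171488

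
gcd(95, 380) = 95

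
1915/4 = 478+3/4 = 478.75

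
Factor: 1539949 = 197^1*7817^1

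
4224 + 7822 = 12046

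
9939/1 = 9939 = 9939.00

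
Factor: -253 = -1*11^1*23^1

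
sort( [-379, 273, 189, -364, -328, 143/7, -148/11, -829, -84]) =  [-829, -379, -364, -328, -84, -148/11, 143/7, 189, 273]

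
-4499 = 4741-9240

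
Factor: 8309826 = 2^1*3^2*7^1*65951^1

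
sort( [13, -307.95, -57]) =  [-307.95, -57, 13]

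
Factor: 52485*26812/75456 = 2^(-4)*3^(-1)*5^1*131^(-1)*3499^1*6703^1 = 117268985/6288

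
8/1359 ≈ 0.00589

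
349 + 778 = 1127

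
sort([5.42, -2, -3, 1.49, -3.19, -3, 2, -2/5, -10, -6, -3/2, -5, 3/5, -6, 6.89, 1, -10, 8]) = [-10, -10, -6, -6, -5, -3.19, -3, -3, -2, -3/2, -2/5, 3/5, 1, 1.49, 2, 5.42, 6.89, 8]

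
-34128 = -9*3792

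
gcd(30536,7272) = 8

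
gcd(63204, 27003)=3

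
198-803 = -605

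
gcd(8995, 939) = 1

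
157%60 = 37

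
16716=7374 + 9342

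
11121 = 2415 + 8706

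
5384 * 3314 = 17842576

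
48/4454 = 24/2227 ≈ 0.0108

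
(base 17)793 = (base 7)6232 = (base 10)2179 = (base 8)4203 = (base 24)3ij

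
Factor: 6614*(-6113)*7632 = -1*2^5*3^2*53^1*3307^1*6113^1 = -308572307424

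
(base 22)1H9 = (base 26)179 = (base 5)11432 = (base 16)363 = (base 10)867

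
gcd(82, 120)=2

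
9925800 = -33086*(-300)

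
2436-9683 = -7247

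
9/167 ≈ 0.0539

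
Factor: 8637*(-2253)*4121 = -1*3^2*13^1*317^1*751^1*2879^1 = -80191202481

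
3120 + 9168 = 12288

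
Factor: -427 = -1 * 7^1 * 61^1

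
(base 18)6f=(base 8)173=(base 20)63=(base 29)47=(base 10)123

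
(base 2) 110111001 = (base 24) i9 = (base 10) 441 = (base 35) cl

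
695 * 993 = 690135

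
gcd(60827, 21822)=1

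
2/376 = 1/188 ≈ 0.00532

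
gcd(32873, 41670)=463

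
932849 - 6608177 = -5675328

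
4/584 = 1/146 ≈ 0.00685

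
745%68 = 65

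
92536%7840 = 6296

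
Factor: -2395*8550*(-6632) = 2^4*3^2*5^3*19^1*479^1*829^1 = 135805122000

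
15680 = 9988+5692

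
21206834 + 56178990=77385824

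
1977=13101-11124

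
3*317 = 951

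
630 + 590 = 1220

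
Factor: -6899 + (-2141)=-1 * 2^4 * 5^1 * 113^1=-9040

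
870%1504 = 870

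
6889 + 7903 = 14792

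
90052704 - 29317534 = 60735170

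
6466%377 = 57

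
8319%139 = 118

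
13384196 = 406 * 32966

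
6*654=3924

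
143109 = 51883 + 91226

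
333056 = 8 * 41632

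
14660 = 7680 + 6980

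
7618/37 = 205 + 33/37 ≈ 205.89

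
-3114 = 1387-4501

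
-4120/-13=316 + 12/13 ≈ 316.92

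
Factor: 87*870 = 2^1*3^2*5^1*29^2 = 75690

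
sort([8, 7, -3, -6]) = [-6, -3, 7, 8]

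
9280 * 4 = 37120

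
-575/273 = -2 - 29/273 ≈ -2.11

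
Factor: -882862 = -1*2^1*73^1*6047^1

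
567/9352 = 81/1336 ≈ 0.0606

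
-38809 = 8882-47691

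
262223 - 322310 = -60087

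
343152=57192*6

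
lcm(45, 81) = 405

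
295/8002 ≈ 0.0369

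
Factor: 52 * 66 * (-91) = -1 * 2^3 * 3^1 * 7^1 * 11^1 * 13^2 = -312312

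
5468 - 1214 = 4254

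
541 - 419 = 122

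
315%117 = 81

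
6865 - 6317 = 548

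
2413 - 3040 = -627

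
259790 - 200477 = 59313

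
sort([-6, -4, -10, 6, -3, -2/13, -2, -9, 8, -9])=[-10, -9, -9, -6, -4, -3, -2, -2/13, 6, 8]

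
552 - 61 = 491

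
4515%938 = 763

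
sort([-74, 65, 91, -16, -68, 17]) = [-74, -68, -16, 17, 65, 91]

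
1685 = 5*337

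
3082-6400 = -3318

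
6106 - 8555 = -2449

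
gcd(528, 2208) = 48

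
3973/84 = 47 + 25/84 ≈ 47.30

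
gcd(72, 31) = 1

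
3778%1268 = 1242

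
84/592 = 21/148 ≈ 0.142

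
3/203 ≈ 0.0148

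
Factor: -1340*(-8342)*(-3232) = -1*2^8*5^1*43^1*67^1*97^1*101^1 = -36128200960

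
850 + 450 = 1300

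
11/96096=1/8736 ≈ 0.000114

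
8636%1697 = 151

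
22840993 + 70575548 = 93416541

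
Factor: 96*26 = 2^6*3^1*13^1 = 2496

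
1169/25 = 46 + 19/25 = 46.76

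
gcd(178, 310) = 2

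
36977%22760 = 14217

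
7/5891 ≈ 0.00119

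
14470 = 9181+5289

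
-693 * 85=-58905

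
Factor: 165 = 3^1*5^1*11^1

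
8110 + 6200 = 14310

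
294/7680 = 49/1280 ≈ 0.0383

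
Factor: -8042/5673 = -1 * 2^1 * 3^(-1) * 31^(-1) * 61^(-1) * 4021^1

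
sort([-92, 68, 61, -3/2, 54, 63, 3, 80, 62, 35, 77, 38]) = [-92, -3/2, 3, 35, 38, 54, 61, 62, 63, 68, 77, 80]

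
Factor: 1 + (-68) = -1*67^1 = -67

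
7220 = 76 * 95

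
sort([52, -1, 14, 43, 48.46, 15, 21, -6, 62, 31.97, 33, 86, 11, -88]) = [-88, -6, -1, 11, 14, 15, 21, 31.97, 33, 43, 48.46, 52, 62, 86]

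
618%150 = 18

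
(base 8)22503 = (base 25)f6e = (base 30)aht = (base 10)9539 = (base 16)2543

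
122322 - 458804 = -336482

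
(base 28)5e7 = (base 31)4fa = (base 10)4319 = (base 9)5828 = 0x10df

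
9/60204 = 3/20068≈0.000149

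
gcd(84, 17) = 1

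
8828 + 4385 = 13213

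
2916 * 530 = 1545480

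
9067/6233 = 1+2834/6233 ≈ 1.45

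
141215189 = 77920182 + 63295007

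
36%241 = 36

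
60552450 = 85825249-25272799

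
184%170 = 14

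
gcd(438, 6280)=2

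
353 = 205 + 148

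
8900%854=360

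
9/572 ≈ 0.0157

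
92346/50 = 46173/25 = 1846.92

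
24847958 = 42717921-17869963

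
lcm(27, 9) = 27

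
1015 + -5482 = -4467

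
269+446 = 715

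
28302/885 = 31 + 289/295 ≈ 31.98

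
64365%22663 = 19039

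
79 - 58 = 21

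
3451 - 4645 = -1194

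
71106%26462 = 18182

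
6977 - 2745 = 4232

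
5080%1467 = 679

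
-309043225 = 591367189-900410414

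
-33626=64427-98053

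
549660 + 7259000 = 7808660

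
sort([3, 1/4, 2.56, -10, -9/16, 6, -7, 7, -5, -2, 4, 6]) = [-10, -7, -5, -2, -9/16, 1/4, 2.56, 3, 4, 6, 6, 7]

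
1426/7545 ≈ 0.189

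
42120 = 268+41852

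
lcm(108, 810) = 1620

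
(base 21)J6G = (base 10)8521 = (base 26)CFJ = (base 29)A3O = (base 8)20511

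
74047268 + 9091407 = 83138675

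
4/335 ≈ 0.0119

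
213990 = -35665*(-6)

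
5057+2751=7808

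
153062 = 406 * 377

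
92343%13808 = 9495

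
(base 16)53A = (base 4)110322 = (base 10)1338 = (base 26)1PC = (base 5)20323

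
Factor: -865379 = -1 * 865379^1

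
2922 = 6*487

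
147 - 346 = -199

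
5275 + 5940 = 11215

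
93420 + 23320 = 116740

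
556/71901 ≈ 0.00773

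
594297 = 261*2277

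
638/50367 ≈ 0.0127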